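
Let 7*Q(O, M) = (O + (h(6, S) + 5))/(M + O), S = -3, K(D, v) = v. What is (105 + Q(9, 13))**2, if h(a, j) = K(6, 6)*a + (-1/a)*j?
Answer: 1052418481/94864 ≈ 11094.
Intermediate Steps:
h(a, j) = 6*a - j/a (h(a, j) = 6*a + (-1/a)*j = 6*a - j/a)
Q(O, M) = (83/2 + O)/(7*(M + O)) (Q(O, M) = ((O + ((6*6 - 1*(-3)/6) + 5))/(M + O))/7 = ((O + ((36 - 1*(-3)*1/6) + 5))/(M + O))/7 = ((O + ((36 + 1/2) + 5))/(M + O))/7 = ((O + (73/2 + 5))/(M + O))/7 = ((O + 83/2)/(M + O))/7 = ((83/2 + O)/(M + O))/7 = (83/2 + O)/(7*(M + O)))
(105 + Q(9, 13))**2 = (105 + (83/14 + (1/7)*9)/(13 + 9))**2 = (105 + (83/14 + 9/7)/22)**2 = (105 + (1/22)*(101/14))**2 = (105 + 101/308)**2 = (32441/308)**2 = 1052418481/94864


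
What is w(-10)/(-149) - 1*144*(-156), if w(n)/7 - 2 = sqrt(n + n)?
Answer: 3347122/149 - 14*I*sqrt(5)/149 ≈ 22464.0 - 0.2101*I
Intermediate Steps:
w(n) = 14 + 7*sqrt(2)*sqrt(n) (w(n) = 14 + 7*sqrt(n + n) = 14 + 7*sqrt(2*n) = 14 + 7*(sqrt(2)*sqrt(n)) = 14 + 7*sqrt(2)*sqrt(n))
w(-10)/(-149) - 1*144*(-156) = (14 + 7*sqrt(2)*sqrt(-10))/(-149) - 1*144*(-156) = (14 + 7*sqrt(2)*(I*sqrt(10)))*(-1/149) - 144*(-156) = (14 + 14*I*sqrt(5))*(-1/149) + 22464 = (-14/149 - 14*I*sqrt(5)/149) + 22464 = 3347122/149 - 14*I*sqrt(5)/149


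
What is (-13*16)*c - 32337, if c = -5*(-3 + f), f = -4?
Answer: -39617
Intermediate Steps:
c = 35 (c = -5*(-3 - 4) = -5*(-7) = 35)
(-13*16)*c - 32337 = -13*16*35 - 32337 = -208*35 - 32337 = -7280 - 32337 = -39617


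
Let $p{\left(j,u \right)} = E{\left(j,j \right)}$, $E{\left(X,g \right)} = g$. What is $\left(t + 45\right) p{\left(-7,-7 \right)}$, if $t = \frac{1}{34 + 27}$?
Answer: $- \frac{19222}{61} \approx -315.11$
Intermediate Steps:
$t = \frac{1}{61} \approx 0.016393$
$p{\left(j,u \right)} = j$
$\left(t + 45\right) p{\left(-7,-7 \right)} = \left(\frac{1}{61} + 45\right) \left(-7\right) = \frac{2746}{61} \left(-7\right) = - \frac{19222}{61}$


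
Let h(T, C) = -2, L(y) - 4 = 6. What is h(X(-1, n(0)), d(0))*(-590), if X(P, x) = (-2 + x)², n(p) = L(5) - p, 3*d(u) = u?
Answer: 1180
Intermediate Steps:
L(y) = 10 (L(y) = 4 + 6 = 10)
d(u) = u/3
n(p) = 10 - p
h(X(-1, n(0)), d(0))*(-590) = -2*(-590) = 1180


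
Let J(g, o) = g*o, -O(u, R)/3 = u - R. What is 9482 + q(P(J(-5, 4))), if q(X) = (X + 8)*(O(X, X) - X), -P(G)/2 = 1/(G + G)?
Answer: 3792639/400 ≈ 9481.6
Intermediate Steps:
O(u, R) = -3*u + 3*R (O(u, R) = -3*(u - R) = -3*u + 3*R)
P(G) = -1/G (P(G) = -2/(G + G) = -2*1/(2*G) = -1/G)
q(X) = -X*(8 + X) (q(X) = (X + 8)*((-3*X + 3*X) - X) = (8 + X)*(0 - X) = (8 + X)*(-X) = -X*(8 + X))
9482 + q(P(J(-5, 4))) = 9482 + (-1/((-5*4)))*(-8 - (-1)/((-5*4))) = 9482 + (-1/(-20))*(-8 - (-1)/(-20)) = 9482 + (-1*(-1/20))*(-8 - (-1)*(-1)/20) = 9482 + (-8 - 1*1/20)/20 = 9482 + (-8 - 1/20)/20 = 9482 + (1/20)*(-161/20) = 9482 - 161/400 = 3792639/400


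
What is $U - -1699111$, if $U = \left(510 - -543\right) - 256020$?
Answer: $1444144$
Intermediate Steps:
$U = -254967$ ($U = \left(510 + 543\right) - 256020 = 1053 - 256020 = -254967$)
$U - -1699111 = -254967 - -1699111 = -254967 + 1699111 = 1444144$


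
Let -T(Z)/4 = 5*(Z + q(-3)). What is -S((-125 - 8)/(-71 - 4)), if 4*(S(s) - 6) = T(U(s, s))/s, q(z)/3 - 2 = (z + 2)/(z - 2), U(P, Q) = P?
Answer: 2342/133 ≈ 17.609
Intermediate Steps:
q(z) = 6 + 3*(2 + z)/(-2 + z) (q(z) = 6 + 3*((z + 2)/(z - 2)) = 6 + 3*((2 + z)/(-2 + z)) = 6 + 3*(2 + z)/(-2 + z))
T(Z) = -132 - 20*Z (T(Z) = -20*(Z + 3*(-2 + 3*(-3))/(-2 - 3)) = -20*(Z + 3*(-2 - 9)/(-5)) = -20*(Z + 3*(-1/5)*(-11)) = -20*(Z + 33/5) = -20*(33/5 + Z) = -4*(33 + 5*Z) = -132 - 20*Z)
S(s) = 6 + (-132 - 20*s)/(4*s) (S(s) = 6 + ((-132 - 20*s)/s)/4 = 6 + (-132 - 20*s)/(4*s))
-S((-125 - 8)/(-71 - 4)) = -(-33 + (-125 - 8)/(-71 - 4))/((-125 - 8)/(-71 - 4)) = -(-33 - 133/(-75))/((-133/(-75))) = -(-33 - 133*(-1/75))/((-133*(-1/75))) = -(-33 + 133/75)/133/75 = -75*(-2342)/(133*75) = -1*(-2342/133) = 2342/133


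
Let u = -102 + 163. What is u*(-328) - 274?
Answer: -20282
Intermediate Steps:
u = 61
u*(-328) - 274 = 61*(-328) - 274 = -20008 - 274 = -20282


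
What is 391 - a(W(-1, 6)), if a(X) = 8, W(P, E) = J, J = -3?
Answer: 383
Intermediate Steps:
W(P, E) = -3
391 - a(W(-1, 6)) = 391 - 1*8 = 391 - 8 = 383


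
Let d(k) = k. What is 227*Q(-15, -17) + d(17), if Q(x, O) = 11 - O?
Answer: 6373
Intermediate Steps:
227*Q(-15, -17) + d(17) = 227*(11 - 1*(-17)) + 17 = 227*(11 + 17) + 17 = 227*28 + 17 = 6356 + 17 = 6373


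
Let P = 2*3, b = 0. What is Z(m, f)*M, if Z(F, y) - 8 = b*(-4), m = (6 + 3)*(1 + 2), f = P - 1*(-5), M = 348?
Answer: 2784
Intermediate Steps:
P = 6
f = 11 (f = 6 - 1*(-5) = 6 + 5 = 11)
m = 27 (m = 9*3 = 27)
Z(F, y) = 8 (Z(F, y) = 8 + 0*(-4) = 8 + 0 = 8)
Z(m, f)*M = 8*348 = 2784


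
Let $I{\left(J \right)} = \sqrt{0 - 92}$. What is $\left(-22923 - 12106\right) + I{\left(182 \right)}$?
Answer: $-35029 + 2 i \sqrt{23} \approx -35029.0 + 9.5917 i$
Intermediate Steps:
$I{\left(J \right)} = 2 i \sqrt{23}$ ($I{\left(J \right)} = \sqrt{-92} = 2 i \sqrt{23}$)
$\left(-22923 - 12106\right) + I{\left(182 \right)} = \left(-22923 - 12106\right) + 2 i \sqrt{23} = -35029 + 2 i \sqrt{23}$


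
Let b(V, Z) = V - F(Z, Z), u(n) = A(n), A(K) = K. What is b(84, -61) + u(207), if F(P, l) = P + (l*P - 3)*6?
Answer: -21956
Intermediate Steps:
F(P, l) = -18 + P + 6*P*l (F(P, l) = P + (P*l - 3)*6 = P + (-3 + P*l)*6 = P + (-18 + 6*P*l) = -18 + P + 6*P*l)
u(n) = n
b(V, Z) = 18 + V - Z - 6*Z² (b(V, Z) = V - (-18 + Z + 6*Z*Z) = V - (-18 + Z + 6*Z²) = V + (18 - Z - 6*Z²) = 18 + V - Z - 6*Z²)
b(84, -61) + u(207) = (18 + 84 - 1*(-61) - 6*(-61)²) + 207 = (18 + 84 + 61 - 6*3721) + 207 = (18 + 84 + 61 - 22326) + 207 = -22163 + 207 = -21956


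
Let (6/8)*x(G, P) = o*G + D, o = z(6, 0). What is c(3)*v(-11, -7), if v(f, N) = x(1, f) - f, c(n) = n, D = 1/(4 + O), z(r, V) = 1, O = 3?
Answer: 263/7 ≈ 37.571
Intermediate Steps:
o = 1
D = 1/7 (D = 1/(4 + 3) = 1/7 ≈ 0.14286)
x(G, P) = 4/21 + 4*G/3 (x(G, P) = 4*(1*G + 1/7)/3 = 4*(G + 1/7)/3 = 4*(1/7 + G)/3 = 4/21 + 4*G/3)
v(f, N) = 32/21 - f (v(f, N) = (4/21 + (4/3)*1) - f = (4/21 + 4/3) - f = 32/21 - f)
c(3)*v(-11, -7) = 3*(32/21 - 1*(-11)) = 3*(32/21 + 11) = 3*(263/21) = 263/7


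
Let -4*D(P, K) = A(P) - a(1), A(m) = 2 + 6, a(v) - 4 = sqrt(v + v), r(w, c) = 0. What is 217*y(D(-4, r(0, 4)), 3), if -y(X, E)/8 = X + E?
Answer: -3472 - 434*sqrt(2) ≈ -4085.8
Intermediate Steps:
a(v) = 4 + sqrt(2)*sqrt(v) (a(v) = 4 + sqrt(v + v) = 4 + sqrt(2*v) = 4 + sqrt(2)*sqrt(v))
A(m) = 8
D(P, K) = -1 + sqrt(2)/4 (D(P, K) = -(8 - (4 + sqrt(2)*sqrt(1)))/4 = -(8 - (4 + sqrt(2)*1))/4 = -(8 - (4 + sqrt(2)))/4 = -(8 + (-4 - sqrt(2)))/4 = -(4 - sqrt(2))/4 = -1 + sqrt(2)/4)
y(X, E) = -8*E - 8*X (y(X, E) = -8*(X + E) = -8*(E + X) = -8*E - 8*X)
217*y(D(-4, r(0, 4)), 3) = 217*(-8*3 - 8*(-1 + sqrt(2)/4)) = 217*(-24 + (8 - 2*sqrt(2))) = 217*(-16 - 2*sqrt(2)) = -3472 - 434*sqrt(2)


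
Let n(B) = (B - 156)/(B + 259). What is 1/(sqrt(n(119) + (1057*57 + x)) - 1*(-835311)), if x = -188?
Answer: 315747558/263747385717517 - 3*sqrt(953526882)/263747385717517 ≈ 1.1968e-6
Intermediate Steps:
n(B) = (-156 + B)/(259 + B)
1/(sqrt(n(119) + (1057*57 + x)) - 1*(-835311)) = 1/(sqrt((-156 + 119)/(259 + 119) + (1057*57 - 188)) - 1*(-835311)) = 1/(sqrt(-37/378 + (60249 - 188)) + 835311) = 1/(sqrt((1/378)*(-37) + 60061) + 835311) = 1/(sqrt(-37/378 + 60061) + 835311) = 1/(sqrt(22703021/378) + 835311) = 1/(sqrt(953526882)/126 + 835311) = 1/(835311 + sqrt(953526882)/126)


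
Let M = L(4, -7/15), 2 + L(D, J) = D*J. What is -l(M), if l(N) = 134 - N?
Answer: -2068/15 ≈ -137.87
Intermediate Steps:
L(D, J) = -2 + D*J
M = -58/15 (M = -2 + 4*(-7/15) = -2 - 28/15 = -58/15 ≈ -3.8667)
-l(M) = -(134 - 1*(-58/15)) = -(134 + 58/15) = -1*2068/15 = -2068/15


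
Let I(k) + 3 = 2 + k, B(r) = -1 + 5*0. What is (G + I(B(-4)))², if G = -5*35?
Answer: 31329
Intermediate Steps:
G = -175
B(r) = -1 (B(r) = -1 + 0 = -1)
I(k) = -1 + k (I(k) = -3 + (2 + k) = -1 + k)
(G + I(B(-4)))² = (-175 + (-1 - 1))² = (-175 - 2)² = (-177)² = 31329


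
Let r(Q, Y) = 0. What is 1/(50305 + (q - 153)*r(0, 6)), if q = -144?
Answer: 1/50305 ≈ 1.9879e-5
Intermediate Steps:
1/(50305 + (q - 153)*r(0, 6)) = 1/(50305 + (-144 - 153)*0) = 1/(50305 - 297*0) = 1/(50305 + 0) = 1/50305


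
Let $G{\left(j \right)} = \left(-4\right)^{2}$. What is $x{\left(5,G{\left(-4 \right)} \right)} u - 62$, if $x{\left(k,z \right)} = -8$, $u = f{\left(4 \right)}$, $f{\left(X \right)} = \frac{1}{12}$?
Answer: $- \frac{188}{3} \approx -62.667$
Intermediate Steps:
$f{\left(X \right)} = \frac{1}{12}$
$u = \frac{1}{12} \approx 0.083333$
$G{\left(j \right)} = 16$
$x{\left(5,G{\left(-4 \right)} \right)} u - 62 = \left(-8\right) \frac{1}{12} - 62 = - \frac{2}{3} - 62 = - \frac{188}{3}$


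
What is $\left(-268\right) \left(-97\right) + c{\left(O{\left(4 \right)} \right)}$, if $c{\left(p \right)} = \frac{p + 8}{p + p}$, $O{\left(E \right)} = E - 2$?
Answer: $\frac{51997}{2} \approx 25999.0$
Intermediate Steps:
$O{\left(E \right)} = -2 + E$ ($O{\left(E \right)} = E - 2 = -2 + E$)
$c{\left(p \right)} = \frac{8 + p}{2 p}$
$\left(-268\right) \left(-97\right) + c{\left(O{\left(4 \right)} \right)} = \left(-268\right) \left(-97\right) + \frac{8 + \left(-2 + 4\right)}{2 \left(-2 + 4\right)} = 25996 + \frac{8 + 2}{2 \cdot 2} = 25996 + \frac{1}{2} \cdot \frac{1}{2} \cdot 10 = 25996 + \frac{5}{2} = \frac{51997}{2}$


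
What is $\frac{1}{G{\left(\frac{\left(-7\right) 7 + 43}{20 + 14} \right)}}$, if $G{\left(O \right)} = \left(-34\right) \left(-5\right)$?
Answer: $\frac{1}{170} \approx 0.0058824$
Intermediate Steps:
$G{\left(O \right)} = 170$
$\frac{1}{G{\left(\frac{\left(-7\right) 7 + 43}{20 + 14} \right)}} = \frac{1}{170}$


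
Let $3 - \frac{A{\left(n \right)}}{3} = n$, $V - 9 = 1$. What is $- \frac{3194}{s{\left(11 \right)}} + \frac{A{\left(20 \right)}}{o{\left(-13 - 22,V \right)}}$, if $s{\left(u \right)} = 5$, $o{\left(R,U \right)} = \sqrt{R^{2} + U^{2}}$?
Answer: $- \frac{3194}{5} - \frac{51 \sqrt{53}}{265} \approx -640.2$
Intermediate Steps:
$V = 10$ ($V = 9 + 1 = 10$)
$A{\left(n \right)} = 9 - 3 n$
$- \frac{3194}{s{\left(11 \right)}} + \frac{A{\left(20 \right)}}{o{\left(-13 - 22,V \right)}} = - \frac{3194}{5} + \frac{9 - 60}{\sqrt{\left(-13 - 22\right)^{2} + 10^{2}}} = \left(-3194\right) \frac{1}{5} + \frac{9 - 60}{\sqrt{\left(-35\right)^{2} + 100}} = - \frac{3194}{5} - \frac{51}{\sqrt{1225 + 100}} = - \frac{3194}{5} - \frac{51}{\sqrt{1325}} = - \frac{3194}{5} - \frac{51}{5 \sqrt{53}} = - \frac{3194}{5} - 51 \frac{\sqrt{53}}{265} = - \frac{3194}{5} - \frac{51 \sqrt{53}}{265}$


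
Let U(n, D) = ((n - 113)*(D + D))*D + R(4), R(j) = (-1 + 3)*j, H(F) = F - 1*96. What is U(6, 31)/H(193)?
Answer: -205646/97 ≈ -2120.1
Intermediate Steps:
H(F) = -96 + F (H(F) = F - 96 = -96 + F)
R(j) = 2*j
U(n, D) = 8 + 2*D²*(-113 + n) (U(n, D) = ((n - 113)*(D + D))*D + 2*4 = ((-113 + n)*(2*D))*D + 8 = (2*D*(-113 + n))*D + 8 = 2*D²*(-113 + n) + 8 = 8 + 2*D²*(-113 + n))
U(6, 31)/H(193) = (8 - 226*31² + 2*6*31²)/(-96 + 193) = (8 - 226*961 + 2*6*961)/97 = (8 - 217186 + 11532)*(1/97) = -205646*1/97 = -205646/97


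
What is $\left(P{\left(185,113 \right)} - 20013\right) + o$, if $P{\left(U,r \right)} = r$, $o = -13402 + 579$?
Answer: $-32723$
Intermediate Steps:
$o = -12823$
$\left(P{\left(185,113 \right)} - 20013\right) + o = \left(113 - 20013\right) - 12823 = -19900 - 12823 = -32723$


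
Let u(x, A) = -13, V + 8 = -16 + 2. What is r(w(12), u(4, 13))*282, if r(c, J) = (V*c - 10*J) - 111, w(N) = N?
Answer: -69090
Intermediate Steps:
V = -22 (V = -8 + (-16 + 2) = -8 - 14 = -22)
r(c, J) = -111 - 22*c - 10*J (r(c, J) = (-22*c - 10*J) - 111 = -111 - 22*c - 10*J)
r(w(12), u(4, 13))*282 = (-111 - 22*12 - 10*(-13))*282 = (-111 - 264 + 130)*282 = -245*282 = -69090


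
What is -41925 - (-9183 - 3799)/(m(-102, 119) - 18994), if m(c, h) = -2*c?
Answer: -393891866/9395 ≈ -41926.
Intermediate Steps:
-41925 - (-9183 - 3799)/(m(-102, 119) - 18994) = -41925 - (-9183 - 3799)/(-2*(-102) - 18994) = -41925 - (-12982)/(204 - 18994) = -41925 - (-12982)/(-18790) = -41925 - (-12982)*(-1)/18790 = -41925 - 1*6491/9395 = -41925 - 6491/9395 = -393891866/9395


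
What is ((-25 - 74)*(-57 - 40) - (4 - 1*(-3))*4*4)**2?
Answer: 90079081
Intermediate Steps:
((-25 - 74)*(-57 - 40) - (4 - 1*(-3))*4*4)**2 = (-99*(-97) - (4 + 3)*4*4)**2 = (9603 - 7*4*4)**2 = (9603 - 28*4)**2 = (9603 - 1*112)**2 = (9603 - 112)**2 = 9491**2 = 90079081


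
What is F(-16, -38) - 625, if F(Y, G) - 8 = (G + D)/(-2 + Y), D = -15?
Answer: -11053/18 ≈ -614.06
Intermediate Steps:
F(Y, G) = 8 + (-15 + G)/(-2 + Y) (F(Y, G) = 8 + (G - 15)/(-2 + Y) = 8 + (-15 + G)/(-2 + Y))
F(-16, -38) - 625 = (-31 - 38 + 8*(-16))/(-2 - 16) - 625 = (-31 - 38 - 128)/(-18) - 625 = -1/18*(-197) - 625 = 197/18 - 625 = -11053/18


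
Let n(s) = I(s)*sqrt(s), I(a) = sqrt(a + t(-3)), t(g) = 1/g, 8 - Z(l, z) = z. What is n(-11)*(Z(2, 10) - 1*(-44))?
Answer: -14*sqrt(1122) ≈ -468.95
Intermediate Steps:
Z(l, z) = 8 - z
I(a) = sqrt(-1/3 + a) (I(a) = sqrt(a + 1/(-3)) = sqrt(a - 1/3) = sqrt(-1/3 + a))
n(s) = sqrt(s)*sqrt(-3 + 9*s)/3 (n(s) = (sqrt(-3 + 9*s)/3)*sqrt(s) = sqrt(s)*sqrt(-3 + 9*s)/3)
n(-11)*(Z(2, 10) - 1*(-44)) = (sqrt(3)*sqrt(-11)*sqrt(-1 + 3*(-11))/3)*((8 - 1*10) - 1*(-44)) = (sqrt(3)*(I*sqrt(11))*sqrt(-1 - 33)/3)*((8 - 10) + 44) = (sqrt(3)*(I*sqrt(11))*sqrt(-34)/3)*(-2 + 44) = (sqrt(3)*(I*sqrt(11))*(I*sqrt(34))/3)*42 = -sqrt(1122)/3*42 = -14*sqrt(1122)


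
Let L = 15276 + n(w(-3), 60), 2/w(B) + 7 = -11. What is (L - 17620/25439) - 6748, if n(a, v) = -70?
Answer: 215145442/25439 ≈ 8457.3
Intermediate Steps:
w(B) = -1/9 (w(B) = 2/(-7 - 11) = 2/(-18) = 2*(-1/18) = -1/9)
L = 15206 (L = 15276 - 70 = 15206)
(L - 17620/25439) - 6748 = (15206 - 17620/25439) - 6748 = 386807814/25439 - 6748 = 215145442/25439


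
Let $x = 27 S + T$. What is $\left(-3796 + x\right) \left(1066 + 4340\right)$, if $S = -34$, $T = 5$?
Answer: $-25456854$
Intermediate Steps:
$x = -913$ ($x = 27 \left(-34\right) + 5 = -918 + 5 = -913$)
$\left(-3796 + x\right) \left(1066 + 4340\right) = \left(-3796 - 913\right) \left(1066 + 4340\right) = \left(-4709\right) 5406 = -25456854$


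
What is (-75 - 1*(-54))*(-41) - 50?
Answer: 811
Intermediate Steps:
(-75 - 1*(-54))*(-41) - 50 = (-75 + 54)*(-41) - 50 = -21*(-41) - 50 = 861 - 50 = 811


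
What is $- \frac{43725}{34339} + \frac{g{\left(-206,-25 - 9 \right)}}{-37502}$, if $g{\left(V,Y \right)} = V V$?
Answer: $- \frac{1548492377}{643890589} \approx -2.4049$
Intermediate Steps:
$g{\left(V,Y \right)} = V^{2}$
$- \frac{43725}{34339} + \frac{g{\left(-206,-25 - 9 \right)}}{-37502} = - \frac{43725}{34339} + \frac{\left(-206\right)^{2}}{-37502} = \left(-43725\right) \frac{1}{34339} + 42436 \left(- \frac{1}{37502}\right) = - \frac{43725}{34339} - \frac{21218}{18751} = - \frac{1548492377}{643890589}$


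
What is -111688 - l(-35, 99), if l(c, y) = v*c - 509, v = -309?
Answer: -121994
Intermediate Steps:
l(c, y) = -509 - 309*c (l(c, y) = -309*c - 509 = -509 - 309*c)
-111688 - l(-35, 99) = -111688 - (-509 - 309*(-35)) = -111688 - (-509 + 10815) = -111688 - 1*10306 = -111688 - 10306 = -121994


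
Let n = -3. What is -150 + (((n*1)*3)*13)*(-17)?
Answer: 1839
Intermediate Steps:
-150 + (((n*1)*3)*13)*(-17) = -150 + ((-3*1*3)*13)*(-17) = -150 + (-3*3*13)*(-17) = -150 - 9*13*(-17) = -150 - 117*(-17) = -150 + 1989 = 1839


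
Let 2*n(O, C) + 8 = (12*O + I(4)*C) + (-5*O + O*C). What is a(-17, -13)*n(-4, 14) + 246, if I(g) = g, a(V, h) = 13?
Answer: 12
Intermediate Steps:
n(O, C) = -4 + 2*C + 7*O/2 + C*O/2 (n(O, C) = -4 + ((12*O + 4*C) + (-5*O + O*C))/2 = -4 + ((4*C + 12*O) + (-5*O + C*O))/2 = -4 + (4*C + 7*O + C*O)/2 = -4 + (2*C + 7*O/2 + C*O/2) = -4 + 2*C + 7*O/2 + C*O/2)
a(-17, -13)*n(-4, 14) + 246 = 13*(-4 + 2*14 + (7/2)*(-4) + (½)*14*(-4)) + 246 = 13*(-4 + 28 - 14 - 28) + 246 = 13*(-18) + 246 = -234 + 246 = 12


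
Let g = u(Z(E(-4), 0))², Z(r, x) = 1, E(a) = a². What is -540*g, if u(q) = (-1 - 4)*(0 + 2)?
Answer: -54000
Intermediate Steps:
u(q) = -10 (u(q) = -5*2 = -10)
g = 100 (g = (-10)² = 100)
-540*g = -540*100 = -54000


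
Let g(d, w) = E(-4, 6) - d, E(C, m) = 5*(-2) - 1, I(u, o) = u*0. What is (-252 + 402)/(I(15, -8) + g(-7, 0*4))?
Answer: -75/2 ≈ -37.500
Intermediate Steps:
I(u, o) = 0
E(C, m) = -11 (E(C, m) = -10 - 1 = -11)
g(d, w) = -11 - d
(-252 + 402)/(I(15, -8) + g(-7, 0*4)) = (-252 + 402)/(0 + (-11 - 1*(-7))) = 150/(0 + (-11 + 7)) = 150/(0 - 4) = 150/(-4) = 150*(-¼) = -75/2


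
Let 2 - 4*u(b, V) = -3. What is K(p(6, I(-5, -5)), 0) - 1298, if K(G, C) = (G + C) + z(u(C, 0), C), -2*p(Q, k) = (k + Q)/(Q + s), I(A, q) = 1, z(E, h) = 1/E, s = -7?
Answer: -12937/10 ≈ -1293.7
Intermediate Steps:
u(b, V) = 5/4 (u(b, V) = 1/2 - 1/4*(-3) = 1/2 + 3/4 = 5/4)
p(Q, k) = -(Q + k)/(2*(-7 + Q)) (p(Q, k) = -(k + Q)/(2*(Q - 7)) = -(Q + k)/(2*(-7 + Q)))
K(G, C) = 4/5 + C + G (K(G, C) = (G + C) + 1/(5/4) = (C + G) + 4/5 = 4/5 + C + G)
K(p(6, I(-5, -5)), 0) - 1298 = (4/5 + 0 + (-1*6 - 1*1)/(2*(-7 + 6))) - 1298 = (4/5 + 0 + (1/2)*(-6 - 1)/(-1)) - 1298 = (4/5 + 0 + (1/2)*(-1)*(-7)) - 1298 = (4/5 + 0 + 7/2) - 1298 = 43/10 - 1298 = -12937/10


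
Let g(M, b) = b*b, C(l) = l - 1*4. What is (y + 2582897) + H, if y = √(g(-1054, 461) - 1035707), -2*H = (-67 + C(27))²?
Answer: 2581929 + I*√823186 ≈ 2.5819e+6 + 907.3*I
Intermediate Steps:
C(l) = -4 + l (C(l) = l - 4 = -4 + l)
g(M, b) = b²
H = -968 (H = -(-67 + (-4 + 27))²/2 = -(-67 + 23)²/2 = -½*(-44)² = -½*1936 = -968)
y = I*√823186 (y = √(461² - 1035707) = √(212521 - 1035707) = √(-823186) = I*√823186 ≈ 907.3*I)
(y + 2582897) + H = (I*√823186 + 2582897) - 968 = (2582897 + I*√823186) - 968 = 2581929 + I*√823186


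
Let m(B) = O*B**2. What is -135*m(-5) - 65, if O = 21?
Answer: -70940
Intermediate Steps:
m(B) = 21*B**2
-135*m(-5) - 65 = -2835*(-5)**2 - 65 = -2835*25 - 65 = -135*525 - 65 = -70875 - 65 = -70940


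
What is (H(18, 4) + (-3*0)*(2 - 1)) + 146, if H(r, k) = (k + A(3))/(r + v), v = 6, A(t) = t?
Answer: 3511/24 ≈ 146.29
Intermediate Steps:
H(r, k) = (3 + k)/(6 + r) (H(r, k) = (k + 3)/(r + 6) = (3 + k)/(6 + r))
(H(18, 4) + (-3*0)*(2 - 1)) + 146 = ((3 + 4)/(6 + 18) + (-3*0)*(2 - 1)) + 146 = (7/24 + 0*1) + 146 = ((1/24)*7 + 0) + 146 = (7/24 + 0) + 146 = 7/24 + 146 = 3511/24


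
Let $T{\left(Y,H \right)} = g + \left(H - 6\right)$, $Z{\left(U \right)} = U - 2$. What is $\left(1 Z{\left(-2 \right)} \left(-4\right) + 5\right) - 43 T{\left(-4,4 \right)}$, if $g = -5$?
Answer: $322$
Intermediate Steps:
$Z{\left(U \right)} = -2 + U$
$T{\left(Y,H \right)} = -11 + H$ ($T{\left(Y,H \right)} = -5 + \left(H - 6\right) = -5 + \left(-6 + H\right) = -11 + H$)
$\left(1 Z{\left(-2 \right)} \left(-4\right) + 5\right) - 43 T{\left(-4,4 \right)} = \left(1 \left(-2 - 2\right) \left(-4\right) + 5\right) - 43 \left(-11 + 4\right) = \left(1 \left(-4\right) \left(-4\right) + 5\right) - -301 = \left(\left(-4\right) \left(-4\right) + 5\right) + 301 = \left(16 + 5\right) + 301 = 21 + 301 = 322$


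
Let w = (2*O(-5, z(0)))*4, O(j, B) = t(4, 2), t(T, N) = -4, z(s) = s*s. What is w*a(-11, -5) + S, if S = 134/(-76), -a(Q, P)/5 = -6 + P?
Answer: -66947/38 ≈ -1761.8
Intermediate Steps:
a(Q, P) = 30 - 5*P (a(Q, P) = -5*(-6 + P) = 30 - 5*P)
z(s) = s²
S = -67/38 (S = 134*(-1/76) = -67/38 ≈ -1.7632)
O(j, B) = -4
w = -32 (w = (2*(-4))*4 = -8*4 = -32)
w*a(-11, -5) + S = -32*(30 - 5*(-5)) - 67/38 = -32*(30 + 25) - 67/38 = -32*55 - 67/38 = -1760 - 67/38 = -66947/38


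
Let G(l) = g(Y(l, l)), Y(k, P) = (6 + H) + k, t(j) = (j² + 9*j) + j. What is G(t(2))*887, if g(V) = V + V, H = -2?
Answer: 49672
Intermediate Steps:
t(j) = j² + 10*j
Y(k, P) = 4 + k (Y(k, P) = (6 - 2) + k = 4 + k)
g(V) = 2*V
G(l) = 8 + 2*l (G(l) = 2*(4 + l) = 8 + 2*l)
G(t(2))*887 = (8 + 2*(2*(10 + 2)))*887 = (8 + 2*(2*12))*887 = (8 + 2*24)*887 = (8 + 48)*887 = 56*887 = 49672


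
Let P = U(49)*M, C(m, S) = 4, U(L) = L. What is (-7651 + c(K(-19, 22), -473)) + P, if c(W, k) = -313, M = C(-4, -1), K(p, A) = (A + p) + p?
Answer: -7768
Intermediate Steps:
K(p, A) = A + 2*p
M = 4
P = 196 (P = 49*4 = 196)
(-7651 + c(K(-19, 22), -473)) + P = (-7651 - 313) + 196 = -7964 + 196 = -7768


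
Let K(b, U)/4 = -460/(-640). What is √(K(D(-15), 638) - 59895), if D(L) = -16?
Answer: I*√958274/4 ≈ 244.73*I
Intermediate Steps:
K(b, U) = 23/8 (K(b, U) = 4*(-460/(-640)) = 4*(-460*(-1/640)) = 4*(23/32) = 23/8)
√(K(D(-15), 638) - 59895) = √(23/8 - 59895) = √(-479137/8) = I*√958274/4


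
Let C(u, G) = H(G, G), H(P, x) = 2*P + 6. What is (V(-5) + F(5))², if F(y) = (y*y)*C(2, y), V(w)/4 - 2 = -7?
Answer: 144400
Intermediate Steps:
H(P, x) = 6 + 2*P
C(u, G) = 6 + 2*G
V(w) = -20 (V(w) = 8 + 4*(-7) = 8 - 28 = -20)
F(y) = y²*(6 + 2*y) (F(y) = (y*y)*(6 + 2*y) = y²*(6 + 2*y))
(V(-5) + F(5))² = (-20 + 2*5²*(3 + 5))² = (-20 + 2*25*8)² = (-20 + 400)² = 380² = 144400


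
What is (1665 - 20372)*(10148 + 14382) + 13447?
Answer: -458869263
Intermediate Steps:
(1665 - 20372)*(10148 + 14382) + 13447 = -18707*24530 + 13447 = -458882710 + 13447 = -458869263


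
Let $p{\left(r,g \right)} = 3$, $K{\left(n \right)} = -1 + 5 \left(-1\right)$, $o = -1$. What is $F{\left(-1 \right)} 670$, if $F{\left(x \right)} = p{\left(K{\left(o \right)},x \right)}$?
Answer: $2010$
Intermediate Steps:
$K{\left(n \right)} = -6$ ($K{\left(n \right)} = -1 - 5 = -6$)
$F{\left(x \right)} = 3$
$F{\left(-1 \right)} 670 = 3 \cdot 670 = 2010$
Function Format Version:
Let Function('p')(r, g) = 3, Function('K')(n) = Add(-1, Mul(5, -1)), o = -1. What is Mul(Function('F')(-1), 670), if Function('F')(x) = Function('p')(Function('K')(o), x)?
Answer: 2010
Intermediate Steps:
Function('K')(n) = -6 (Function('K')(n) = Add(-1, -5) = -6)
Function('F')(x) = 3
Mul(Function('F')(-1), 670) = Mul(3, 670) = 2010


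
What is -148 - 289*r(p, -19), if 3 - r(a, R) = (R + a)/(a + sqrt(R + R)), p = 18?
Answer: (-1015*sqrt(38) + 18559*I)/(sqrt(38) - 18*I) ≈ -1029.4 + 4.9213*I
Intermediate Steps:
r(a, R) = 3 - (R + a)/(a + sqrt(2)*sqrt(R)) (r(a, R) = 3 - (R + a)/(a + sqrt(R + R)) = 3 - (R + a)/(a + sqrt(2*R)) = 3 - (R + a)/(a + sqrt(2)*sqrt(R)))
-148 - 289*r(p, -19) = -148 - 289*(-1*(-19) + 2*18 + 3*sqrt(2)*sqrt(-19))/(18 + sqrt(2)*sqrt(-19)) = -148 - 289*(19 + 36 + 3*sqrt(2)*(I*sqrt(19)))/(18 + sqrt(2)*(I*sqrt(19))) = -148 - 289*(19 + 36 + 3*I*sqrt(38))/(18 + I*sqrt(38)) = -148 - 289*(55 + 3*I*sqrt(38))/(18 + I*sqrt(38))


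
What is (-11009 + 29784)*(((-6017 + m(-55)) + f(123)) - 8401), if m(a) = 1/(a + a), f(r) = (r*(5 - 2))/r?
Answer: -5954119505/22 ≈ -2.7064e+8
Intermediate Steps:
f(r) = 3 (f(r) = (r*3)/r = (3*r)/r = 3)
m(a) = 1/(2*a)
(-11009 + 29784)*(((-6017 + m(-55)) + f(123)) - 8401) = (-11009 + 29784)*(((-6017 + (1/2)/(-55)) + 3) - 8401) = 18775*(((-6017 + (1/2)*(-1/55)) + 3) - 8401) = 18775*(((-6017 - 1/110) + 3) - 8401) = 18775*((-661871/110 + 3) - 8401) = 18775*(-661541/110 - 8401) = 18775*(-1585651/110) = -5954119505/22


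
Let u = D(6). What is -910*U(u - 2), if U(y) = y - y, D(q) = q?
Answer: 0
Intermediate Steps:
u = 6
U(y) = 0
-910*U(u - 2) = -910*0 = 0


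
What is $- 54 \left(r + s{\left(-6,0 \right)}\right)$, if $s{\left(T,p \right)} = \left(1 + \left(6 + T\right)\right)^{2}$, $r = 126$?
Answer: $-6858$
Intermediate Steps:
$s{\left(T,p \right)} = \left(7 + T\right)^{2}$
$- 54 \left(r + s{\left(-6,0 \right)}\right) = - 54 \left(126 + \left(7 - 6\right)^{2}\right) = - 54 \left(126 + 1^{2}\right) = - 54 \left(126 + 1\right) = \left(-54\right) 127 = -6858$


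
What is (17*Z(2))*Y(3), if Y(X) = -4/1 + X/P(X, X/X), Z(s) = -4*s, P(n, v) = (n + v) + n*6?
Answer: 5780/11 ≈ 525.45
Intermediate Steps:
P(n, v) = v + 7*n (P(n, v) = (n + v) + 6*n = v + 7*n)
Y(X) = -4 + X/(1 + 7*X) (Y(X) = -4/1 + X/(X/X + 7*X) = -4*1 + X/(1 + 7*X) = -4 + X/(1 + 7*X))
(17*Z(2))*Y(3) = (17*(-4*2))*((-4 - 27*3)/(1 + 7*3)) = (17*(-8))*((-4 - 81)/(1 + 21)) = -136*(-85)/22 = -68*(-85)/11 = -136*(-85/22) = 5780/11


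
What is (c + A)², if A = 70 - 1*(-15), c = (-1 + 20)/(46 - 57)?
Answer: 839056/121 ≈ 6934.3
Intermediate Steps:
c = -19/11 (c = 19/(-11) = 19*(-1/11) = -19/11 ≈ -1.7273)
A = 85 (A = 70 + 15 = 85)
(c + A)² = (-19/11 + 85)² = (916/11)² = 839056/121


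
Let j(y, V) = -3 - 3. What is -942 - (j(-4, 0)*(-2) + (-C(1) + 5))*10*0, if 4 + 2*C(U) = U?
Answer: -942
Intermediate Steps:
j(y, V) = -6
C(U) = -2 + U/2
-942 - (j(-4, 0)*(-2) + (-C(1) + 5))*10*0 = -942 - (-6*(-2) + (-(-2 + (½)*1) + 5))*10*0 = -942 - (12 + (-(-2 + ½) + 5))*10*0 = -942 - (12 + (-1*(-3/2) + 5))*10*0 = -942 - (12 + (3/2 + 5))*10*0 = -942 - (12 + 13/2)*10*0 = -942 - (37/2)*10*0 = -942 - 185*0 = -942 - 1*0 = -942 + 0 = -942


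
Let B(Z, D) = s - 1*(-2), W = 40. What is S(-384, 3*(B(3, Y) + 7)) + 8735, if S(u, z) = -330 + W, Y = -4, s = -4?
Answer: 8445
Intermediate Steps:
B(Z, D) = -2 (B(Z, D) = -4 - 1*(-2) = -4 + 2 = -2)
S(u, z) = -290 (S(u, z) = -330 + 40 = -290)
S(-384, 3*(B(3, Y) + 7)) + 8735 = -290 + 8735 = 8445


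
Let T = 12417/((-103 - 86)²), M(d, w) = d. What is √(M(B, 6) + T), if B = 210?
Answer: √7513827/189 ≈ 14.503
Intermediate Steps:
T = 4139/11907 (T = 12417/((-189)²) = 12417/35721 = 12417*(1/35721) = 4139/11907 ≈ 0.34761)
√(M(B, 6) + T) = √(210 + 4139/11907) = √(2504609/11907) = √7513827/189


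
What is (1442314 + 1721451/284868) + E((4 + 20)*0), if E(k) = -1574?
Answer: 136807481257/94956 ≈ 1.4407e+6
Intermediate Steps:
(1442314 + 1721451/284868) + E((4 + 20)*0) = (1442314 + 1721451/284868) - 1574 = (1442314 + 1721451*(1/284868)) - 1574 = (1442314 + 573817/94956) - 1574 = 136956942001/94956 - 1574 = 136807481257/94956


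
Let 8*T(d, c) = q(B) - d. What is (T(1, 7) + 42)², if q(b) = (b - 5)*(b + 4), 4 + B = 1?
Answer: 106929/64 ≈ 1670.8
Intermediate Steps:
B = -3 (B = -4 + 1 = -3)
q(b) = (-5 + b)*(4 + b)
T(d, c) = -1 - d/8 (T(d, c) = ((-20 + (-3)² - 1*(-3)) - d)/8 = ((-20 + 9 + 3) - d)/8 = (-8 - d)/8 = -1 - d/8)
(T(1, 7) + 42)² = ((-1 - ⅛*1) + 42)² = ((-1 - ⅛) + 42)² = (-9/8 + 42)² = (327/8)² = 106929/64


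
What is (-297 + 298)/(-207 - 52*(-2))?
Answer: -1/103 ≈ -0.0097087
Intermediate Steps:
(-297 + 298)/(-207 - 52*(-2)) = 1/(-207 + 104) = 1/(-103) = 1*(-1/103) = -1/103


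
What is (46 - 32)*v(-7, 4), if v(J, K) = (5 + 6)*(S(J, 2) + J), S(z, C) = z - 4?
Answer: -2772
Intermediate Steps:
S(z, C) = -4 + z
v(J, K) = -44 + 22*J (v(J, K) = (5 + 6)*((-4 + J) + J) = 11*(-4 + 2*J) = -44 + 22*J)
(46 - 32)*v(-7, 4) = (46 - 32)*(-44 + 22*(-7)) = 14*(-44 - 154) = 14*(-198) = -2772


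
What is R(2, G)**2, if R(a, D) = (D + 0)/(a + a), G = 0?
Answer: 0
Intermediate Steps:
R(a, D) = D/(2*a) (R(a, D) = D/((2*a)) = D*(1/(2*a)) = D/(2*a))
R(2, G)**2 = ((1/2)*0/2)**2 = ((1/2)*0*(1/2))**2 = 0**2 = 0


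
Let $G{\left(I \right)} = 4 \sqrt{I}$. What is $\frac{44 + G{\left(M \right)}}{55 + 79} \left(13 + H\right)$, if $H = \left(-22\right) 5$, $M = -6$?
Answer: $- \frac{2134}{67} - \frac{194 i \sqrt{6}}{67} \approx -31.851 - 7.0926 i$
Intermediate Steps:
$H = -110$
$\frac{44 + G{\left(M \right)}}{55 + 79} \left(13 + H\right) = \frac{44 + 4 \sqrt{-6}}{55 + 79} \left(13 - 110\right) = \frac{44 + 4 i \sqrt{6}}{134} \left(-97\right) = \left(44 + 4 i \sqrt{6}\right) \frac{1}{134} \left(-97\right) = \left(\frac{22}{67} + \frac{2 i \sqrt{6}}{67}\right) \left(-97\right) = - \frac{2134}{67} - \frac{194 i \sqrt{6}}{67}$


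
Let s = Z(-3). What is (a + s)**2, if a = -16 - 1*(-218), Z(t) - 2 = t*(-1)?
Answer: 42849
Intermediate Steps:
Z(t) = 2 - t (Z(t) = 2 + t*(-1) = 2 - t)
s = 5 (s = 2 - 1*(-3) = 2 + 3 = 5)
a = 202 (a = -16 + 218 = 202)
(a + s)**2 = (202 + 5)**2 = 207**2 = 42849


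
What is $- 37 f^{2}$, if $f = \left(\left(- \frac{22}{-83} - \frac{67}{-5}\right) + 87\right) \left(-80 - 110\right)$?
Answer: $- \frac{93244371555328}{6889} \approx -1.3535 \cdot 10^{10}$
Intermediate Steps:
$f = - \frac{1587488}{83}$ ($f = \left(\left(\left(-22\right) \left(- \frac{1}{83}\right) - - \frac{67}{5}\right) + 87\right) \left(-190\right) = \left(\left(\frac{22}{83} + \frac{67}{5}\right) + 87\right) \left(-190\right) = \left(\frac{5671}{415} + 87\right) \left(-190\right) = \frac{41776}{415} \left(-190\right) = - \frac{1587488}{83} \approx -19126.0$)
$- 37 f^{2} = - 37 \left(- \frac{1587488}{83}\right)^{2} = \left(-37\right) \frac{2520118150144}{6889} = - \frac{93244371555328}{6889}$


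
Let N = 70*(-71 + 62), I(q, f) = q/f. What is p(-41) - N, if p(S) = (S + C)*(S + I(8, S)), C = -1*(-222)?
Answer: -279879/41 ≈ -6826.3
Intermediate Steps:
N = -630 (N = 70*(-9) = -630)
C = 222
p(S) = (222 + S)*(S + 8/S) (p(S) = (S + 222)*(S + 8/S) = (222 + S)*(S + 8/S))
p(-41) - N = (8 + (-41)**2 + 222*(-41) + 1776/(-41)) - 1*(-630) = (8 + 1681 - 9102 + 1776*(-1/41)) + 630 = (8 + 1681 - 9102 - 1776/41) + 630 = -305709/41 + 630 = -279879/41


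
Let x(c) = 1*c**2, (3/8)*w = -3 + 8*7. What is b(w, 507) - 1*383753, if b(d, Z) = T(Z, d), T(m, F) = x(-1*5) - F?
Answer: -1151608/3 ≈ -3.8387e+5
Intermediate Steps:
w = 424/3 (w = 8*(-3 + 8*7)/3 = 8*(-3 + 56)/3 = (8/3)*53 = 424/3 ≈ 141.33)
x(c) = c**2
T(m, F) = 25 - F (T(m, F) = (-1*5)**2 - F = (-5)**2 - F = 25 - F)
b(d, Z) = 25 - d
b(w, 507) - 1*383753 = (25 - 1*424/3) - 1*383753 = (25 - 424/3) - 383753 = -349/3 - 383753 = -1151608/3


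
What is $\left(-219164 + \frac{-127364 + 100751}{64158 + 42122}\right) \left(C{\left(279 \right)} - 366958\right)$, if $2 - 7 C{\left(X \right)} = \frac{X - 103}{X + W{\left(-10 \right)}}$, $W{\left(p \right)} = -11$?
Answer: $\frac{1002190414431880999}{12461330} \approx 8.0424 \cdot 10^{10}$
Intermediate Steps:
$C{\left(X \right)} = \frac{2}{7} - \frac{-103 + X}{7 \left(-11 + X\right)}$ ($C{\left(X \right)} = \frac{2}{7} - \frac{\left(X - 103\right) \frac{1}{X - 11}}{7} = \frac{2}{7} - \frac{\left(-103 + X\right) \frac{1}{-11 + X}}{7} = \frac{2}{7} - \frac{\frac{1}{-11 + X} \left(-103 + X\right)}{7} = \frac{2}{7} - \frac{-103 + X}{7 \left(-11 + X\right)}$)
$\left(-219164 + \frac{-127364 + 100751}{64158 + 42122}\right) \left(C{\left(279 \right)} - 366958\right) = \left(-219164 + \frac{-127364 + 100751}{64158 + 42122}\right) \left(\frac{81 + 279}{7 \left(-11 + 279\right)} - 366958\right) = \left(-219164 - \frac{26613}{106280}\right) \left(\frac{1}{7} \cdot \frac{1}{268} \cdot 360 - 366958\right) = \left(-219164 - \frac{26613}{106280}\right) \left(\frac{90}{469} - 366958\right) = \left(- \frac{23292776533}{106280}\right) \left(- \frac{172103212}{469}\right) = \frac{1002190414431880999}{12461330}$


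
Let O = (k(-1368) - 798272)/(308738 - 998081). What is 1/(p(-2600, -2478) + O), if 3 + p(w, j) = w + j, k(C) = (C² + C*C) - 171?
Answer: -689343/3505496188 ≈ -0.00019665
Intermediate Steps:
k(C) = -171 + 2*C² (k(C) = (C² + C²) - 171 = 2*C² - 171 = -171 + 2*C²)
p(w, j) = -3 + j + w (p(w, j) = -3 + (w + j) = -3 + (j + w) = -3 + j + w)
O = -2944405/689343 (O = ((-171 + 2*(-1368)²) - 798272)/(308738 - 998081) = ((-171 + 2*1871424) - 798272)/(-689343) = ((-171 + 3742848) - 798272)*(-1/689343) = (3742677 - 798272)*(-1/689343) = 2944405*(-1/689343) = -2944405/689343 ≈ -4.2713)
1/(p(-2600, -2478) + O) = 1/((-3 - 2478 - 2600) - 2944405/689343) = 1/(-5081 - 2944405/689343) = 1/(-3505496188/689343) = -689343/3505496188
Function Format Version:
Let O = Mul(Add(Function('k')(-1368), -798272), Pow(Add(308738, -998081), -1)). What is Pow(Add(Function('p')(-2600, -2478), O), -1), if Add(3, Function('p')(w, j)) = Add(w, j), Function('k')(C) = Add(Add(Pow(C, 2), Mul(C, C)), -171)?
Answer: Rational(-689343, 3505496188) ≈ -0.00019665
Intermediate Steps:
Function('k')(C) = Add(-171, Mul(2, Pow(C, 2))) (Function('k')(C) = Add(Add(Pow(C, 2), Pow(C, 2)), -171) = Add(Mul(2, Pow(C, 2)), -171) = Add(-171, Mul(2, Pow(C, 2))))
Function('p')(w, j) = Add(-3, j, w) (Function('p')(w, j) = Add(-3, Add(w, j)) = Add(-3, Add(j, w)) = Add(-3, j, w))
O = Rational(-2944405, 689343) (O = Mul(Add(Add(-171, Mul(2, Pow(-1368, 2))), -798272), Pow(Add(308738, -998081), -1)) = Mul(Add(Add(-171, Mul(2, 1871424)), -798272), Pow(-689343, -1)) = Mul(Add(Add(-171, 3742848), -798272), Rational(-1, 689343)) = Mul(Add(3742677, -798272), Rational(-1, 689343)) = Mul(2944405, Rational(-1, 689343)) = Rational(-2944405, 689343) ≈ -4.2713)
Pow(Add(Function('p')(-2600, -2478), O), -1) = Pow(Add(Add(-3, -2478, -2600), Rational(-2944405, 689343)), -1) = Pow(Add(-5081, Rational(-2944405, 689343)), -1) = Pow(Rational(-3505496188, 689343), -1) = Rational(-689343, 3505496188)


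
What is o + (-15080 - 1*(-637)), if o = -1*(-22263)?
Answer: 7820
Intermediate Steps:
o = 22263
o + (-15080 - 1*(-637)) = 22263 + (-15080 - 1*(-637)) = 22263 + (-15080 + 637) = 22263 - 14443 = 7820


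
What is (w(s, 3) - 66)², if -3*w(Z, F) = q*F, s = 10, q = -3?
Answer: 3969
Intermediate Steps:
w(Z, F) = F (w(Z, F) = -(-1)*F = F)
(w(s, 3) - 66)² = (3 - 66)² = (-63)² = 3969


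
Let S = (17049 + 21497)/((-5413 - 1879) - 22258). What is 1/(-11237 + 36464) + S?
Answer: -162061732/124242975 ≈ -1.3044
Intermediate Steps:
S = -19273/14775 (S = 38546/(-7292 - 22258) = 38546/(-29550) = 38546*(-1/29550) = -19273/14775 ≈ -1.3044)
1/(-11237 + 36464) + S = 1/(-11237 + 36464) - 19273/14775 = 1/25227 - 19273/14775 = -162061732/124242975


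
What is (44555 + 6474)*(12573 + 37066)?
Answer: 2533028531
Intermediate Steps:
(44555 + 6474)*(12573 + 37066) = 51029*49639 = 2533028531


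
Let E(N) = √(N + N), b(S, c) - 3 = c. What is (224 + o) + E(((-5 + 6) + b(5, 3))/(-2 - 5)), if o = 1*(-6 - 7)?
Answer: 211 + I*√2 ≈ 211.0 + 1.4142*I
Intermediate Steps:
b(S, c) = 3 + c
E(N) = √2*√N (E(N) = √(2*N) = √2*√N)
o = -13 (o = 1*(-13) = -13)
(224 + o) + E(((-5 + 6) + b(5, 3))/(-2 - 5)) = (224 - 13) + √2*√(((-5 + 6) + (3 + 3))/(-2 - 5)) = 211 + √2*√((1 + 6)/(-7)) = 211 + √2*√(7*(-⅐)) = 211 + √2*√(-1) = 211 + √2*I = 211 + I*√2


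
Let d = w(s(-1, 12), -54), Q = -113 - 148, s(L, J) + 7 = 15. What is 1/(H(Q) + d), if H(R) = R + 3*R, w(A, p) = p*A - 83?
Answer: -1/1559 ≈ -0.00064144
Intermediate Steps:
s(L, J) = 8 (s(L, J) = -7 + 15 = 8)
Q = -261
w(A, p) = -83 + A*p (w(A, p) = A*p - 83 = -83 + A*p)
H(R) = 4*R
d = -515 (d = -83 + 8*(-54) = -83 - 432 = -515)
1/(H(Q) + d) = 1/(4*(-261) - 515) = 1/(-1044 - 515) = 1/(-1559) = -1/1559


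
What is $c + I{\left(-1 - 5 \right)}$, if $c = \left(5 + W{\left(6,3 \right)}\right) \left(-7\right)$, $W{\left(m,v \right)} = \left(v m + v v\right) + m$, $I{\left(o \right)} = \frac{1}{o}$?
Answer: $- \frac{1597}{6} \approx -266.17$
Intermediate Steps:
$W{\left(m,v \right)} = m + v^{2} + m v$ ($W{\left(m,v \right)} = \left(m v + v^{2}\right) + m = \left(v^{2} + m v\right) + m = m + v^{2} + m v$)
$c = -266$ ($c = \left(5 + \left(6 + 3^{2} + 6 \cdot 3\right)\right) \left(-7\right) = \left(5 + \left(6 + 9 + 18\right)\right) \left(-7\right) = \left(5 + 33\right) \left(-7\right) = 38 \left(-7\right) = -266$)
$c + I{\left(-1 - 5 \right)} = -266 + \frac{1}{-1 - 5} = -266 + \frac{1}{-6} = -266 - \frac{1}{6} = - \frac{1597}{6}$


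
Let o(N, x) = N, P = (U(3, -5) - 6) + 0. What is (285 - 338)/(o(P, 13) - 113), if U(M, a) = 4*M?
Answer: 53/107 ≈ 0.49533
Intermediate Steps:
P = 6 (P = (4*3 - 6) + 0 = (12 - 6) + 0 = 6 + 0 = 6)
(285 - 338)/(o(P, 13) - 113) = (285 - 338)/(6 - 113) = -53/(-107) = -53*(-1/107) = 53/107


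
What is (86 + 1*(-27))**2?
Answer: 3481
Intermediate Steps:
(86 + 1*(-27))**2 = (86 - 27)**2 = 59**2 = 3481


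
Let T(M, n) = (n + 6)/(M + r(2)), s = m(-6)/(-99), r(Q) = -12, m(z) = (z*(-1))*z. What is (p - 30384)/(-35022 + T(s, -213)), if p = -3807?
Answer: 1458816/1493513 ≈ 0.97677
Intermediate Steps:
m(z) = -z² (m(z) = (-z)*z = -z²)
s = 4/11 (s = -1*(-6)²/(-99) = -1*36*(-1/99) = -36*(-1/99) = 4/11 ≈ 0.36364)
T(M, n) = (6 + n)/(-12 + M) (T(M, n) = (n + 6)/(M - 12) = (6 + n)/(-12 + M))
(p - 30384)/(-35022 + T(s, -213)) = (-3807 - 30384)/(-35022 + (6 - 213)/(-12 + 4/11)) = -34191/(-35022 - 207/(-128/11)) = -34191/(-35022 - 11/128*(-207)) = -34191/(-35022 + 2277/128) = -34191/(-4480539/128) = -34191*(-128/4480539) = 1458816/1493513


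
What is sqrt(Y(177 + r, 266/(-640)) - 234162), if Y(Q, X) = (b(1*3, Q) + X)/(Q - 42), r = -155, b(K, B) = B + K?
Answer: I*sqrt(1498644667)/80 ≈ 483.9*I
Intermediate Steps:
Y(Q, X) = (3 + Q + X)/(-42 + Q) (Y(Q, X) = ((Q + 1*3) + X)/(Q - 42) = ((Q + 3) + X)/(-42 + Q) = ((3 + Q) + X)/(-42 + Q) = (3 + Q + X)/(-42 + Q))
sqrt(Y(177 + r, 266/(-640)) - 234162) = sqrt((3 + (177 - 155) + 266/(-640))/(-42 + (177 - 155)) - 234162) = sqrt((3 + 22 + 266*(-1/640))/(-42 + 22) - 234162) = sqrt((3 + 22 - 133/320)/(-20) - 234162) = sqrt(-1/20*7867/320 - 234162) = sqrt(-7867/6400 - 234162) = sqrt(-1498644667/6400) = I*sqrt(1498644667)/80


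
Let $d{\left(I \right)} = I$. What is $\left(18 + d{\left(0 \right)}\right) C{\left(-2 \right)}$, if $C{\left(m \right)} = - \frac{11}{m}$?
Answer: $99$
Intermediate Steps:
$\left(18 + d{\left(0 \right)}\right) C{\left(-2 \right)} = \left(18 + 0\right) \left(- \frac{11}{-2}\right) = 18 \left(\left(-11\right) \left(- \frac{1}{2}\right)\right) = 18 \cdot \frac{11}{2} = 99$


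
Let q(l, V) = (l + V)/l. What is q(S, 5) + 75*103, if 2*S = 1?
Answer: 7736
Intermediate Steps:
S = 1/2 (S = (1/2)*1 = 1/2 ≈ 0.50000)
q(l, V) = (V + l)/l
q(S, 5) + 75*103 = (5 + 1/2)/(1/2) + 75*103 = 2*(11/2) + 7725 = 11 + 7725 = 7736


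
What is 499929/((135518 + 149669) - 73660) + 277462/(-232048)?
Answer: 9552803353/8180736216 ≈ 1.1677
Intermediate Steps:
499929/((135518 + 149669) - 73660) + 277462/(-232048) = 499929/(285187 - 73660) + 277462*(-1/232048) = 499929/211527 - 138731/116024 = 499929*(1/211527) - 138731/116024 = 166643/70509 - 138731/116024 = 9552803353/8180736216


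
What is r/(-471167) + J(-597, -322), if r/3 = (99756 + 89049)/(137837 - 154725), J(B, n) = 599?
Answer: 4766284475719/7957068296 ≈ 599.00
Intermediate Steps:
r = -566415/16888 (r = 3*((99756 + 89049)/(137837 - 154725)) = 3*(188805/(-16888)) = 3*(188805*(-1/16888)) = 3*(-188805/16888) = -566415/16888 ≈ -33.539)
r/(-471167) + J(-597, -322) = -566415/16888/(-471167) + 599 = -566415/16888*(-1/471167) + 599 = 566415/7957068296 + 599 = 4766284475719/7957068296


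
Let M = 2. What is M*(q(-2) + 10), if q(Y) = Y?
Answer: 16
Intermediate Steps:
M*(q(-2) + 10) = 2*(-2 + 10) = 2*8 = 16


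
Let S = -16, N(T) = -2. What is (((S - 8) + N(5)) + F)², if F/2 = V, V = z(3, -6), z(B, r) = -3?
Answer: 1024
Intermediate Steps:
V = -3
F = -6 (F = 2*(-3) = -6)
(((S - 8) + N(5)) + F)² = (((-16 - 8) - 2) - 6)² = ((-24 - 2) - 6)² = (-26 - 6)² = (-32)² = 1024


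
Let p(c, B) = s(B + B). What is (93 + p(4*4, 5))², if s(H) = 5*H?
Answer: 20449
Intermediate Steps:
p(c, B) = 10*B (p(c, B) = 5*(B + B) = 5*(2*B) = 10*B)
(93 + p(4*4, 5))² = (93 + 10*5)² = (93 + 50)² = 143² = 20449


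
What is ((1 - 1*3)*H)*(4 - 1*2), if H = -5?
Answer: 20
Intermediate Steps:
((1 - 1*3)*H)*(4 - 1*2) = ((1 - 1*3)*(-5))*(4 - 1*2) = ((1 - 3)*(-5))*(4 - 2) = -2*(-5)*2 = 10*2 = 20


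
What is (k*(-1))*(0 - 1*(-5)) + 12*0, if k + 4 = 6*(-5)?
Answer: 170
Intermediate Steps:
k = -34 (k = -4 + 6*(-5) = -4 - 30 = -34)
(k*(-1))*(0 - 1*(-5)) + 12*0 = (-34*(-1))*(0 - 1*(-5)) + 12*0 = 34*(0 + 5) + 0 = 34*5 + 0 = 170 + 0 = 170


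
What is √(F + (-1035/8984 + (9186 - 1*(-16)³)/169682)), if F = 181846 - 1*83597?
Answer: √14269837523397889425790/381105772 ≈ 313.45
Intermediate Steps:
F = 98249 (F = 181846 - 83597 = 98249)
√(F + (-1035/8984 + (9186 - 1*(-16)³)/169682)) = √(98249 + (-1035/8984 + (9186 - 1*(-16)³)/169682)) = √(98249 + (-1035*1/8984 + (9186 - 1*(-4096))*(1/169682))) = √(98249 + (-1035/8984 + (9186 + 4096)*(1/169682))) = √(98249 + (-1035/8984 + 13282*(1/169682))) = √(98249 + (-1035/8984 + 6641/84841)) = √(98249 - 28147691/762211544) = √(74886493838765/762211544) = √14269837523397889425790/381105772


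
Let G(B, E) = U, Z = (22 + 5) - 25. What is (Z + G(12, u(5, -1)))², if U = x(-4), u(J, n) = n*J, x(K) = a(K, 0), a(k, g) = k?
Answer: 4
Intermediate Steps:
x(K) = K
u(J, n) = J*n
Z = 2 (Z = 27 - 25 = 2)
U = -4
G(B, E) = -4
(Z + G(12, u(5, -1)))² = (2 - 4)² = (-2)² = 4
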